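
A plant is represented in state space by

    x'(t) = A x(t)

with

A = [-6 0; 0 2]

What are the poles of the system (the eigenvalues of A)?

det(sI - A) = s^2 - (tr A)s + det A, with tr A = (-6) + 2 = -4 and det A = (-6)·2 - 0·0 = -12 - 0 = -12.
So p(s) = det(sI - A) = s^2 + 4s - 12.
Factor s^2 + 4s - 12: two numbers with sum -4 and product -12 are 2 and -6, so s^2 + 4s - 12 = (s - 2)(s + 6).
Hence p(s) = (s - 2) (s + 6), with roots -6, 2.
At least one eigenvalue has non-negative real part, so the system is not asymptotically stable.

-6, 2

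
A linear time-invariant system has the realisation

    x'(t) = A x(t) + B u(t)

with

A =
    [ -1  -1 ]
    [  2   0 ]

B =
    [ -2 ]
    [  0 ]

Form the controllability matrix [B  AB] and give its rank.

2

AB = [[2], [-4]]
Controllability matrix C = [B  AB] = [[-2, 2], [0, -4]]
det(C) = (-2)·(-4) - 2·0 = 8 - 0 = 8 ≠ 0, so rank(C) = 2.
rank(C) = 2 = n, so the pair (A, B) is completely controllable.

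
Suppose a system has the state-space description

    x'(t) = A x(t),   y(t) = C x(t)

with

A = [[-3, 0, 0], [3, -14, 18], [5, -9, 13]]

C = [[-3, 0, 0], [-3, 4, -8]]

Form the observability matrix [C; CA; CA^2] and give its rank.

CA = [[9, 0, 0], [-19, 16, -32]]
CA^2 = [[-27, 0, 0], [-55, 64, -128]]
Observability matrix O = [C; CA; CA^2] = [[-3, 0, 0], [-3, 4, -8], [9, 0, 0], [-19, 16, -32], [-27, 0, 0], [-55, 64, -128]]
The columns c1, c2, c3 of O are linearly dependent: 2·c2 + c3 = 0 (check each entry), so rank(O) ≤ 2.
The 2×2 minor from rows 1, 2, columns 1, 2 is (-3)·4 - 0·(-3) = -12 - 0 = -12 ≠ 0, so rank(O) = 2.
rank(O) = 2 < n = 3, so the pair (A, C) is not completely observable.

2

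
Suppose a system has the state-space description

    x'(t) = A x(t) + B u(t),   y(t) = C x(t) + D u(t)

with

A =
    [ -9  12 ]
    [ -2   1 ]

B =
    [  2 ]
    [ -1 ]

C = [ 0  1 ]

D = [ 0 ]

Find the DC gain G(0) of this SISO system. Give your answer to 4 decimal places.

-0.8667

G(0) = C(-A)^{-1}B + D = -C A^{-1} B + D.
det A = 15, so A^{-1} = (1/15)·adj(A) = [[1/15, -4/5], [2/15, -3/5]]
A^{-1} B = [14/15, 13/15]^T
C A^{-1} B = 13/15
G(0) = D - C A^{-1} B = 0 - (13/15) = -13/15 ≈ -0.8667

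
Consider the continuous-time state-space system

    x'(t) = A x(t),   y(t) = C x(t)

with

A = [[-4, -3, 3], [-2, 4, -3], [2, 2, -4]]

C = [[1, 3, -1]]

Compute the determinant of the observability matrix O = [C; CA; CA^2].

CA = [[-12, 7, -2]]
CA^2 = [[30, 60, -49]]
Observability matrix O = [C; CA; CA^2] = [[1, 3, -1], [-12, 7, -2], [30, 60, -49]]
Expanding along the first row, det(O) = 1·(7·(-49) - (-2)·60) - 3·((-12)·(-49) - (-2)·30) + (-1)·((-12)·60 - 7·30) = 1·(-223) - 3·648 + (-1)·(-930) = -1237
Since det(O) ≠ 0, rank(O) = 3 and the system is completely observable.

-1237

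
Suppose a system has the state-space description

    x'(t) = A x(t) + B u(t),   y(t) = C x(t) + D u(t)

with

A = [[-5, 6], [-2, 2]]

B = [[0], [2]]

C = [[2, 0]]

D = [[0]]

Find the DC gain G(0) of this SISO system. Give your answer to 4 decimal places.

12.0000

G(0) = C(-A)^{-1}B + D = -C A^{-1} B + D.
det A = 2, so A^{-1} = (1/2)·adj(A) = [[1, -3], [1, -5/2]]
A^{-1} B = [-6, -5]^T
C A^{-1} B = -12
G(0) = D - C A^{-1} B = 0 - (-12) = 12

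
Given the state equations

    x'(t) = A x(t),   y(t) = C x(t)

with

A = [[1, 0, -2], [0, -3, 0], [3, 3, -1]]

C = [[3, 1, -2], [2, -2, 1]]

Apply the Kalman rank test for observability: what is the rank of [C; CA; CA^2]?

3

CA = [[-3, -9, -4], [5, 9, -5]]
CA^2 = [[-15, 15, 10], [-10, -42, -5]]
Observability matrix O = [C; CA; CA^2] = [[3, 1, -2], [2, -2, 1], [-3, -9, -4], [5, 9, -5], [-15, 15, 10], [-10, -42, -5]]
Take the 3×3 submatrix of O formed by rows 1, 2, 3: [[3, 1, -2], [2, -2, 1], [-3, -9, -4]]. Its determinant is 3·((-2)·(-4) - 1·(-9)) - 1·(2·(-4) - 1·(-3)) + (-2)·(2·(-9) - (-2)·(-3)) = 3·17 - 1·(-5) + (-2)·(-24) = 104 ≠ 0.
So rank(O) ≥ 3; since O has 3 columns, rank(O) = 3.
rank(O) = 3 = n, so the pair (A, C) is completely observable.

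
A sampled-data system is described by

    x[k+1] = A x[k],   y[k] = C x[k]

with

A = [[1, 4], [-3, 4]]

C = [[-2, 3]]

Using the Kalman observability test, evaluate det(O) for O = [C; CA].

CA = [[-11, 4]]
Observability matrix O = [C; CA] = [[-2, 3], [-11, 4]]
det(O) = (-2)·4 - 3·(-11) = -8 - (-33) = 25
Since det(O) ≠ 0, rank(O) = 2 and the system is completely observable.

25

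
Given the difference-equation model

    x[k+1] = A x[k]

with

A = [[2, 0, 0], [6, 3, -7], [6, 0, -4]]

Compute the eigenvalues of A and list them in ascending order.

-4, 2, 3

det(zI - A) = z^3 - (tr A)z^2 + (M11 + M22 + M33)z - det A, where Mii is the 2×2 principal minor of A obtained by deleting row i and column i.
tr A = 2 + 3 + (-4) = 1; M11 = 3·(-4) - (-7)·0 = -12 - 0 = -12; M22 = 2·(-4) - 0·6 = -8 - 0 = -8; M33 = 2·3 - 0·6 = 6 - 0 = 6; sum of minors = -14.
det A = 2·(3·(-4) - (-7)·0) - 0·(6·(-4) - (-7)·6) + 0·(6·0 - 3·6) = 2·(-12) - 0·18 + 0·(-18) = -24.
So p(z) = det(zI - A) = z^3 - z^2 - 14z + 24.
Rational-root test: any integer root divides 24. Testing small divisors, z = 2 works: p(2) = 8 + (-4) + (-28) + 24 = 0, so (z - 2) is a factor.
Dividing, p(z) = (z - 2)(z^2 + z - 12).
Factor z^2 + z - 12: two numbers with sum -1 and product -12 are 3 and -4, so z^2 + z - 12 = (z - 3)(z + 4).
Hence p(z) = (z - 3) (z - 2) (z + 4), with roots -4, 2, 3.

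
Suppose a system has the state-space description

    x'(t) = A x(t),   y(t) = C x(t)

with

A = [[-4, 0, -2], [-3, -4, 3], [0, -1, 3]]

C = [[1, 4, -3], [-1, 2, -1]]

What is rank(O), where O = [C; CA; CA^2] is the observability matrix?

3

CA = [[-16, -13, 1], [-2, -7, 5]]
CA^2 = [[103, 51, -4], [29, 23, -2]]
Observability matrix O = [C; CA; CA^2] = [[1, 4, -3], [-1, 2, -1], [-16, -13, 1], [-2, -7, 5], [103, 51, -4], [29, 23, -2]]
Take the 3×3 submatrix of O formed by rows 1, 2, 3: [[1, 4, -3], [-1, 2, -1], [-16, -13, 1]]. Its determinant is 1·(2·1 - (-1)·(-13)) - 4·((-1)·1 - (-1)·(-16)) + (-3)·((-1)·(-13) - 2·(-16)) = 1·(-11) - 4·(-17) + (-3)·45 = -78 ≠ 0.
So rank(O) ≥ 3; since O has 3 columns, rank(O) = 3.
rank(O) = 3 = n, so the pair (A, C) is completely observable.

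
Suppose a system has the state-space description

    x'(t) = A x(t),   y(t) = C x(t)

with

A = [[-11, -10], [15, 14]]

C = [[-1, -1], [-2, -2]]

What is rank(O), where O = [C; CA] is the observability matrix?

1

CA = [[-4, -4], [-8, -8]]
Observability matrix O = [C; CA] = [[-1, -1], [-2, -2], [-4, -4], [-8, -8]]
Every row of O is a scalar multiple of row 1 = [-1, -1] (multipliers 1, 2, 4, 8), so the rows span a one-dimensional space.
O ≠ 0, hence rank(O) = 1.
rank(O) = 1 < n = 2, so the pair (A, C) is not completely observable.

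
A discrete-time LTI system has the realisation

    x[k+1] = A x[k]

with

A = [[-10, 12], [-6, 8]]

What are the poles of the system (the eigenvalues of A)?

det(zI - A) = z^2 - (tr A)z + det A, with tr A = (-10) + 8 = -2 and det A = (-10)·8 - 12·(-6) = -80 - (-72) = -8.
So p(z) = det(zI - A) = z^2 + 2z - 8.
Factor z^2 + 2z - 8: two numbers with sum -2 and product -8 are 2 and -4, so z^2 + 2z - 8 = (z - 2)(z + 4).
Hence p(z) = (z - 2) (z + 4), with roots -4, 2.

-4, 2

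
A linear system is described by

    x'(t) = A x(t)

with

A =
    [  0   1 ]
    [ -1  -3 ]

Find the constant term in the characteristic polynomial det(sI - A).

For a 2×2 matrix, det(sI - A) = s^2 - (tr A)s + det A.
tr A = -3, det A = 1.
So p(s) = s^2 + 3s + 1.
The constant term is 1.

1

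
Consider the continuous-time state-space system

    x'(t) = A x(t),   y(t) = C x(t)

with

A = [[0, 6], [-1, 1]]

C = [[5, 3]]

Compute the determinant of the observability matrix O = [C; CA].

174

CA = [[-3, 33]]
Observability matrix O = [C; CA] = [[5, 3], [-3, 33]]
det(O) = 5·33 - 3·(-3) = 165 - (-9) = 174
Since det(O) ≠ 0, rank(O) = 2 and the system is completely observable.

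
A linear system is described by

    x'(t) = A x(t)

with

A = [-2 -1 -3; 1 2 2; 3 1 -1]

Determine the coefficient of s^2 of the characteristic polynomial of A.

Expand det(sI - A) for the 3×3 matrix.
p(s) = s^3 + s^2 + 4s - 16.
(Check: constant term = det(-A) = (-1)^3 det A = -16; coefficient of s^2 = -tr A = 1.)
The coefficient of s^2 is 1.

1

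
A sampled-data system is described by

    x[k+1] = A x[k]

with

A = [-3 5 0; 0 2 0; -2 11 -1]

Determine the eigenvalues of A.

-3, -1, 2

det(zI - A) = z^3 - (tr A)z^2 + (M11 + M22 + M33)z - det A, where Mii is the 2×2 principal minor of A obtained by deleting row i and column i.
tr A = (-3) + 2 + (-1) = -2; M11 = 2·(-1) - 0·11 = -2 - 0 = -2; M22 = (-3)·(-1) - 0·(-2) = 3 - 0 = 3; M33 = (-3)·2 - 5·0 = -6 - 0 = -6; sum of minors = -5.
det A = (-3)·(2·(-1) - 0·11) - 5·(0·(-1) - 0·(-2)) + 0·(0·11 - 2·(-2)) = (-3)·(-2) - 5·0 + 0·4 = 6.
So p(z) = det(zI - A) = z^3 + 2z^2 - 5z - 6.
Rational-root test: any integer root divides -6. Testing small divisors, z = -1 works: p(-1) = -1 + 2 + 5 + (-6) = 0, so (z + 1) is a factor.
Dividing, p(z) = (z + 1)(z^2 + z - 6).
Factor z^2 + z - 6: two numbers with sum -1 and product -6 are 2 and -3, so z^2 + z - 6 = (z - 2)(z + 3).
Hence p(z) = (z - 2) (z + 1) (z + 3), with roots -3, -1, 2.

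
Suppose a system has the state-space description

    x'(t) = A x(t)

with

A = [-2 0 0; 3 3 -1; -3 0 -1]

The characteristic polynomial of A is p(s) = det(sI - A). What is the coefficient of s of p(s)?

Expand det(sI - A) for the 3×3 matrix.
p(s) = s^3 - 7s - 6.
(Check: constant term = det(-A) = (-1)^3 det A = -6; coefficient of s^2 = -tr A = 0.)
The coefficient of s is -7.

-7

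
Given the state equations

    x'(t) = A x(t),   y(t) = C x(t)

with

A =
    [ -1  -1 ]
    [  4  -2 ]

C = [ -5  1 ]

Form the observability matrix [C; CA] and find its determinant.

CA = [[9, 3]]
Observability matrix O = [C; CA] = [[-5, 1], [9, 3]]
det(O) = (-5)·3 - 1·9 = -15 - 9 = -24
Since det(O) ≠ 0, rank(O) = 2 and the system is completely observable.

-24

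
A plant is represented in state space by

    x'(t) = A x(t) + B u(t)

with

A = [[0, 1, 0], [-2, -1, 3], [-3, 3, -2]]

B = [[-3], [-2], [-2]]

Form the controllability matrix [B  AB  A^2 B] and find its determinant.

AB = [[-2], [2], [7]]
A^2B = [[2], [23], [-2]]
Controllability matrix C = [B  AB  A^2B] = [[-3, -2, 2], [-2, 2, 23], [-2, 7, -2]]
Expanding along the first row, det(C) = (-3)·(2·(-2) - 23·7) - (-2)·((-2)·(-2) - 23·(-2)) + 2·((-2)·7 - 2·(-2)) = (-3)·(-165) - (-2)·50 + 2·(-10) = 575
Since det(C) ≠ 0, rank(C) = 3 and the system is completely controllable.

575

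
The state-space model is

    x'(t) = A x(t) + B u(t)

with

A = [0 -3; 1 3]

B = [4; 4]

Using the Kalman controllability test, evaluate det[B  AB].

112

AB = [[-12], [16]]
Controllability matrix C = [B  AB] = [[4, -12], [4, 16]]
det(C) = 4·16 - (-12)·4 = 64 - (-48) = 112
Since det(C) ≠ 0, rank(C) = 2 and the system is completely controllable.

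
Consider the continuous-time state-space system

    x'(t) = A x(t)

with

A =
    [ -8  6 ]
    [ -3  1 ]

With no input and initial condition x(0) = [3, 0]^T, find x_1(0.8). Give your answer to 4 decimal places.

det(sI - A) = s^2 - (tr A)s + det A, with tr A = (-8) + 1 = -7 and det A = (-8)·1 - 6·(-3) = -8 - (-18) = 10.
So p(s) = det(sI - A) = s^2 + 7s + 10.
Factor s^2 + 7s + 10: two numbers with sum -7 and product 10 are -2 and -5, so s^2 + 7s + 10 = (s + 2)(s + 5).
Hence p(s) = (s + 2) (s + 5), with roots -5, -2.
The eigenvalues -5, -2 are distinct and real, so A is diagonalisable and x(t) = e^{At} x(0) = V diag(e^{λ_i t}) V^{-1} x(0), where the columns of V are the eigenvectors.
λ = -5: A - (-5)I = [[-3, 6], [-3, 6]]. Row 1 gives (-3)·v1 + 6·v2 = 0, so take v_1 = [-2, -1]^T.
λ = -2: A - (-2)I = [[-6, 6], [-3, 3]]. Row 1 gives (-6)·v1 + 6·v2 = 0, so take v_2 = [1, 1]^T.
V = [v_1 v_2] = [[-2, 1], [-1, 1]] has det V = -1, so V^{-1} = adj(V)/det V = [[-1, 1], [-1, 2]].
Modal coordinates z(0) = V^{-1} x(0): (-1)·3 + 1·0 = -3; (-1)·3 + 2·0 = -3; so z(0) = [-3, -3]^T.
x_1(t) = Σ_i (v_i)_1 · z_i(0) · e^{λ_i t} (row 1 of V times the modal terms).
x_1(0.8) = (-2)·(-3)·e^{-5·0.8} + 1·(-3)·e^{-2·0.8} = 6·0.018316 + (-3)·0.201897 = -0.4958.

-0.4958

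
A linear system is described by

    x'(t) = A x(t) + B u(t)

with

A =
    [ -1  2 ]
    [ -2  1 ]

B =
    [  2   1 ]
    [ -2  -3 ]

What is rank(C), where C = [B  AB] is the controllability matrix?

2

AB = [[-6, -7], [-6, -5]]
Controllability matrix C = [B  AB] = [[2, 1, -6, -7], [-2, -3, -6, -5]]
Take the 2×2 submatrix of C formed by columns 1, 2: [[2, 1], [-2, -3]]. Its determinant is 2·(-3) - 1·(-2) = -6 - (-2) = -4 ≠ 0.
So rank(C) ≥ 2; since C has 2 rows, rank(C) = 2.
rank(C) = 2 = n, so the pair (A, B) is completely controllable.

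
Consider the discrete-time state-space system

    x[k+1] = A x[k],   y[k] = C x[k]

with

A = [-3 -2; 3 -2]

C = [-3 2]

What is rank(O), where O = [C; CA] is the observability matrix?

CA = [[15, 2]]
Observability matrix O = [C; CA] = [[-3, 2], [15, 2]]
det(O) = (-3)·2 - 2·15 = -6 - 30 = -36 ≠ 0, so rank(O) = 2.
rank(O) = 2 = n, so the pair (A, C) is completely observable.

2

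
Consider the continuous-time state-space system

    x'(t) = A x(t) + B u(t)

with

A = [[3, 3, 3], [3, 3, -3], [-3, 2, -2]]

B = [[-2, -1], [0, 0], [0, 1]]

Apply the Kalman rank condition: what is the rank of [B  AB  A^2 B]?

AB = [[-6, 0], [-6, -6], [6, 1]]
A^2B = [[-18, -15], [-54, -21], [-6, -14]]
Controllability matrix C = [B  AB  A^2B] = [[-2, -1, -6, 0, -18, -15], [0, 0, -6, -6, -54, -21], [0, 1, 6, 1, -6, -14]]
Take the 3×3 submatrix of C formed by columns 1, 2, 3: [[-2, -1, -6], [0, 0, -6], [0, 1, 6]]. Its determinant is (-2)·(0·6 - (-6)·1) - (-1)·(0·6 - (-6)·0) + (-6)·(0·1 - 0·0) = (-2)·6 - (-1)·0 + (-6)·0 = -12 ≠ 0.
So rank(C) ≥ 3; since C has 3 rows, rank(C) = 3.
rank(C) = 3 = n, so the pair (A, B) is completely controllable.

3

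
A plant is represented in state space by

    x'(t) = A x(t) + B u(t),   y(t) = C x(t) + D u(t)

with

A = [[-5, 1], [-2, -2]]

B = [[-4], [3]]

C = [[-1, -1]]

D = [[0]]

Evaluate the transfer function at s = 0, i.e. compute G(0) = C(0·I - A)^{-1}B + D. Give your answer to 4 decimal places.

G(0) = C(-A)^{-1}B + D = -C A^{-1} B + D.
det A = 12, so A^{-1} = (1/12)·adj(A) = [[-1/6, -1/12], [1/6, -5/12]]
A^{-1} B = [5/12, -23/12]^T
C A^{-1} B = 3/2
G(0) = D - C A^{-1} B = 0 - (3/2) = -3/2 ≈ -1.5000

-1.5000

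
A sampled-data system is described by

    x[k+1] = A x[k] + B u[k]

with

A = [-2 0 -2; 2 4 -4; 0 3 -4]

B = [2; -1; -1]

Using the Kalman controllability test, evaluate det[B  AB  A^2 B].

AB = [[-2], [4], [1]]
A^2B = [[2], [8], [8]]
Controllability matrix C = [B  AB  A^2B] = [[2, -2, 2], [-1, 4, 8], [-1, 1, 8]]
Expanding along the first row, det(C) = 2·(4·8 - 8·1) - (-2)·((-1)·8 - 8·(-1)) + 2·((-1)·1 - 4·(-1)) = 2·24 - (-2)·0 + 2·3 = 54
Since det(C) ≠ 0, rank(C) = 3 and the system is completely controllable.

54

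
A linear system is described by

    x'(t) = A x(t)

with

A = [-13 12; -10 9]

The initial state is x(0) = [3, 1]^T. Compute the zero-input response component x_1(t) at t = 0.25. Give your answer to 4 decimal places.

-1.3408

det(sI - A) = s^2 - (tr A)s + det A, with tr A = (-13) + 9 = -4 and det A = (-13)·9 - 12·(-10) = -117 - (-120) = 3.
So p(s) = det(sI - A) = s^2 + 4s + 3.
Factor s^2 + 4s + 3: two numbers with sum -4 and product 3 are -1 and -3, so s^2 + 4s + 3 = (s + 1)(s + 3).
Hence p(s) = (s + 1) (s + 3), with roots -3, -1.
The eigenvalues -3, -1 are distinct and real, so A is diagonalisable and x(t) = e^{At} x(0) = V diag(e^{λ_i t}) V^{-1} x(0), where the columns of V are the eigenvectors.
λ = -3: A - (-3)I = [[-10, 12], [-10, 12]]. Row 1 gives (-10)·v1 + 12·v2 = 0, so take v_1 = [-6, -5]^T.
λ = -1: A - (-1)I = [[-12, 12], [-10, 10]]. Row 1 gives (-12)·v1 + 12·v2 = 0, so take v_2 = [1, 1]^T.
V = [v_1 v_2] = [[-6, 1], [-5, 1]] has det V = -1, so V^{-1} = adj(V)/det V = [[-1, 1], [-5, 6]].
Modal coordinates z(0) = V^{-1} x(0): (-1)·3 + 1·1 = -2; (-5)·3 + 6·1 = -9; so z(0) = [-2, -9]^T.
x_1(t) = Σ_i (v_i)_1 · z_i(0) · e^{λ_i t} (row 1 of V times the modal terms).
x_1(0.25) = (-6)·(-2)·e^{-3·0.25} + 1·(-9)·e^{-1·0.25} = 12·0.472367 + (-9)·0.778801 = -1.3408.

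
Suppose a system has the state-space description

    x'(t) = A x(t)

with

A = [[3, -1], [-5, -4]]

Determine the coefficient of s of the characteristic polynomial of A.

For a 2×2 matrix, det(sI - A) = s^2 - (tr A)s + det A.
tr A = -1, det A = -17.
So p(s) = s^2 + s - 17.
The coefficient of s is 1.

1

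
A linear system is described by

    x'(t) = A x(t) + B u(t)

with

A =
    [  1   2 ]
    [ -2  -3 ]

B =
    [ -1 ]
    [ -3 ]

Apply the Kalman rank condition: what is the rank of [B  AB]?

AB = [[-7], [11]]
Controllability matrix C = [B  AB] = [[-1, -7], [-3, 11]]
det(C) = (-1)·11 - (-7)·(-3) = -11 - 21 = -32 ≠ 0, so rank(C) = 2.
rank(C) = 2 = n, so the pair (A, B) is completely controllable.

2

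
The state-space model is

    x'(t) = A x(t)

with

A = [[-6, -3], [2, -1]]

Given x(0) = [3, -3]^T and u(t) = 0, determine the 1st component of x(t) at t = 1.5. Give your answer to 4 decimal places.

det(sI - A) = s^2 - (tr A)s + det A, with tr A = (-6) + (-1) = -7 and det A = (-6)·(-1) - (-3)·2 = 6 - (-6) = 12.
So p(s) = det(sI - A) = s^2 + 7s + 12.
Factor s^2 + 7s + 12: two numbers with sum -7 and product 12 are -3 and -4, so s^2 + 7s + 12 = (s + 3)(s + 4).
Hence p(s) = (s + 3) (s + 4), with roots -4, -3.
The eigenvalues -4, -3 are distinct and real, so A is diagonalisable and x(t) = e^{At} x(0) = V diag(e^{λ_i t}) V^{-1} x(0), where the columns of V are the eigenvectors.
λ = -4: A - (-4)I = [[-2, -3], [2, 3]]. Row 1 gives (-2)·v1 + (-3)·v2 = 0, so take v_1 = [3, -2]^T.
λ = -3: A - (-3)I = [[-3, -3], [2, 2]]. Row 1 gives (-3)·v1 + (-3)·v2 = 0, so take v_2 = [-1, 1]^T.
V = [v_1 v_2] = [[3, -1], [-2, 1]] has det V = 1, so V^{-1} = adj(V)/det V = [[1, 1], [2, 3]].
Modal coordinates z(0) = V^{-1} x(0): 1·3 + 1·(-3) = 0; 2·3 + 3·(-3) = -3; so z(0) = [0, -3]^T.
x_1(t) = Σ_i (v_i)_1 · z_i(0) · e^{λ_i t} (row 1 of V times the modal terms).
x_1(1.5) = 3·0·e^{-4·1.5} + (-1)·(-3)·e^{-3·1.5} = 0·0.002479 + 3·0.011109 = 0.0333.

0.0333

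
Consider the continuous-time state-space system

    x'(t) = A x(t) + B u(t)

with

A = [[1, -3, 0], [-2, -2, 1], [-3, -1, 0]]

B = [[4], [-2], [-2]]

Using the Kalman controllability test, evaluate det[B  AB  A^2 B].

AB = [[10], [-6], [-10]]
A^2B = [[28], [-18], [-24]]
Controllability matrix C = [B  AB  A^2B] = [[4, 10, 28], [-2, -6, -18], [-2, -10, -24]]
Expanding along the first row, det(C) = 4·((-6)·(-24) - (-18)·(-10)) - 10·((-2)·(-24) - (-18)·(-2)) + 28·((-2)·(-10) - (-6)·(-2)) = 4·(-36) - 10·12 + 28·8 = -40
Since det(C) ≠ 0, rank(C) = 3 and the system is completely controllable.

-40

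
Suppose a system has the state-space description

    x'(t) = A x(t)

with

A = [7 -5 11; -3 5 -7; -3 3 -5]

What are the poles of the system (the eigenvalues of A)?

det(sI - A) = s^3 - (tr A)s^2 + (M11 + M22 + M33)s - det A, where Mii is the 2×2 principal minor of A obtained by deleting row i and column i.
tr A = 7 + 5 + (-5) = 7; M11 = 5·(-5) - (-7)·3 = -25 - (-21) = -4; M22 = 7·(-5) - 11·(-3) = -35 - (-33) = -2; M33 = 7·5 - (-5)·(-3) = 35 - 15 = 20; sum of minors = 14.
det A = 7·(5·(-5) - (-7)·3) - (-5)·((-3)·(-5) - (-7)·(-3)) + 11·((-3)·3 - 5·(-3)) = 7·(-4) - (-5)·(-6) + 11·6 = 8.
So p(s) = det(sI - A) = s^3 - 7s^2 + 14s - 8.
Rational-root test: any integer root divides -8. Testing small divisors, s = 1 works: p(1) = 1 + (-7) + 14 + (-8) = 0, so (s - 1) is a factor.
Dividing, p(s) = (s - 1)(s^2 - 6s + 8).
Factor s^2 - 6s + 8: two numbers with sum 6 and product 8 are 4 and 2, so s^2 - 6s + 8 = (s - 4)(s - 2).
Hence p(s) = (s - 4) (s - 2) (s - 1), with roots 1, 2, 4.
At least one eigenvalue has non-negative real part, so the system is not asymptotically stable.

1, 2, 4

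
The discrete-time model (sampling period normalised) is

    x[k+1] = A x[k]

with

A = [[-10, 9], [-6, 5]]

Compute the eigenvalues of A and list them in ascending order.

det(zI - A) = z^2 - (tr A)z + det A, with tr A = (-10) + 5 = -5 and det A = (-10)·5 - 9·(-6) = -50 - (-54) = 4.
So p(z) = det(zI - A) = z^2 + 5z + 4.
Factor z^2 + 5z + 4: two numbers with sum -5 and product 4 are -1 and -4, so z^2 + 5z + 4 = (z + 1)(z + 4).
Hence p(z) = (z + 1) (z + 4), with roots -4, -1.

-4, -1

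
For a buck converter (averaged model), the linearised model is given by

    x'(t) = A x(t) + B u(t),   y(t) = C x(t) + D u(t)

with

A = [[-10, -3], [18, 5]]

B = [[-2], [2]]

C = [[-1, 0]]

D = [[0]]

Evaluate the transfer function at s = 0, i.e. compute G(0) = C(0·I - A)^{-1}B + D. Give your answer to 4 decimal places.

G(0) = C(-A)^{-1}B + D = -C A^{-1} B + D.
det A = 4, so A^{-1} = (1/4)·adj(A) = [[5/4, 3/4], [-9/2, -5/2]]
A^{-1} B = [-1, 4]^T
C A^{-1} B = 1
G(0) = D - C A^{-1} B = 0 - (1) = -1

-1.0000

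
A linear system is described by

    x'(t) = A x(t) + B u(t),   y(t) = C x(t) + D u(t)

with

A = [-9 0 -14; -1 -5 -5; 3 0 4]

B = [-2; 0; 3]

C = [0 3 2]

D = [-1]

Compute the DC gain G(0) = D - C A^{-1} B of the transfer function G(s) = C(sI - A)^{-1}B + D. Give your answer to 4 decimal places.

-1.1000

G(0) = C(-A)^{-1}B + D = -C A^{-1} B + D.
det A = -30, so A^{-1} = (1/-30)·adj(A) = [[2/3, 0, 7/3], [11/30, -1/5, 31/30], [-1/2, 0, -3/2]]
A^{-1} B = [17/3, 71/30, -7/2]^T
C A^{-1} B = 1/10
G(0) = D - C A^{-1} B = -1 - (1/10) = -11/10 ≈ -1.1000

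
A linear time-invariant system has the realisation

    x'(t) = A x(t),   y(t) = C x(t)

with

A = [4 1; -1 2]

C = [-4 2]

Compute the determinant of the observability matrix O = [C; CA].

36

CA = [[-18, 0]]
Observability matrix O = [C; CA] = [[-4, 2], [-18, 0]]
det(O) = (-4)·0 - 2·(-18) = 0 - (-36) = 36
Since det(O) ≠ 0, rank(O) = 2 and the system is completely observable.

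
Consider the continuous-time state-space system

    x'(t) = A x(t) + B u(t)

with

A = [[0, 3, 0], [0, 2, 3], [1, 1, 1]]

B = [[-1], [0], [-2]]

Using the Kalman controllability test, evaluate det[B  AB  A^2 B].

AB = [[0], [-6], [-3]]
A^2B = [[-18], [-21], [-9]]
Controllability matrix C = [B  AB  A^2B] = [[-1, 0, -18], [0, -6, -21], [-2, -3, -9]]
Expanding along the first row, det(C) = (-1)·((-6)·(-9) - (-21)·(-3)) - 0·(0·(-9) - (-21)·(-2)) + (-18)·(0·(-3) - (-6)·(-2)) = (-1)·(-9) - 0·(-42) + (-18)·(-12) = 225
Since det(C) ≠ 0, rank(C) = 3 and the system is completely controllable.

225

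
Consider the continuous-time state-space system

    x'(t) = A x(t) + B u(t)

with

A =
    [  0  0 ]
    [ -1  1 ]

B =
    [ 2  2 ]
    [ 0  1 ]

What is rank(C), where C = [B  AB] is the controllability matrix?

AB = [[0, 0], [-2, -1]]
Controllability matrix C = [B  AB] = [[2, 2, 0, 0], [0, 1, -2, -1]]
Take the 2×2 submatrix of C formed by columns 1, 2: [[2, 2], [0, 1]]. Its determinant is 2·1 - 2·0 = 2 - 0 = 2 ≠ 0.
So rank(C) ≥ 2; since C has 2 rows, rank(C) = 2.
rank(C) = 2 = n, so the pair (A, B) is completely controllable.

2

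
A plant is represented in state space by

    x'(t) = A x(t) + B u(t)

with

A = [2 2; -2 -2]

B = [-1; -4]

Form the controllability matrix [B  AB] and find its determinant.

AB = [[-10], [10]]
Controllability matrix C = [B  AB] = [[-1, -10], [-4, 10]]
det(C) = (-1)·10 - (-10)·(-4) = -10 - 40 = -50
Since det(C) ≠ 0, rank(C) = 2 and the system is completely controllable.

-50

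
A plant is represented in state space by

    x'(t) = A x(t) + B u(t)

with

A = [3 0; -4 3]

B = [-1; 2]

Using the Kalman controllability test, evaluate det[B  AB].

AB = [[-3], [10]]
Controllability matrix C = [B  AB] = [[-1, -3], [2, 10]]
det(C) = (-1)·10 - (-3)·2 = -10 - (-6) = -4
Since det(C) ≠ 0, rank(C) = 2 and the system is completely controllable.

-4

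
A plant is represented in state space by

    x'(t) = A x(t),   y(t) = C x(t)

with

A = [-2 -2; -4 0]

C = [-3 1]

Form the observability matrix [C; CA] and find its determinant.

-20

CA = [[2, 6]]
Observability matrix O = [C; CA] = [[-3, 1], [2, 6]]
det(O) = (-3)·6 - 1·2 = -18 - 2 = -20
Since det(O) ≠ 0, rank(O) = 2 and the system is completely observable.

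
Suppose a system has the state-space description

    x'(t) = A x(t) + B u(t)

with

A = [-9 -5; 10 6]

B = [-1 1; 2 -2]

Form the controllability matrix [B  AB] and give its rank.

AB = [[-1, 1], [2, -2]]
Controllability matrix C = [B  AB] = [[-1, 1, -1, 1], [2, -2, 2, -2]]
Every column of C is a scalar multiple of column 1 = [-1, 2] (multipliers 1, -1, 1, -1), so the columns span a one-dimensional space.
C ≠ 0, hence rank(C) = 1.
rank(C) = 1 < n = 2, so the pair (A, B) is not completely controllable.

1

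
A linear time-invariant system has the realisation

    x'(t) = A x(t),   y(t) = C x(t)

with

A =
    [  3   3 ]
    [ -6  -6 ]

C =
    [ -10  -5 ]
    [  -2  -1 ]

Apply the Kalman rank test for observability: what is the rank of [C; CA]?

CA = [[0, 0], [0, 0]]
Observability matrix O = [C; CA] = [[-10, -5], [-2, -1], [0, 0], [0, 0]]
Every row of O is a scalar multiple of row 1 = [-10, -5] (multipliers 1, 1/5, 0, 0), so the rows span a one-dimensional space.
O ≠ 0, hence rank(O) = 1.
rank(O) = 1 < n = 2, so the pair (A, C) is not completely observable.

1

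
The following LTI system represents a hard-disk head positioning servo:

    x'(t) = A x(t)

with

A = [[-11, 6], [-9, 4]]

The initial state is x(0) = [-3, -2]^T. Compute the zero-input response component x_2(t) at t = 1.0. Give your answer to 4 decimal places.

0.3723

det(sI - A) = s^2 - (tr A)s + det A, with tr A = (-11) + 4 = -7 and det A = (-11)·4 - 6·(-9) = -44 - (-54) = 10.
So p(s) = det(sI - A) = s^2 + 7s + 10.
Factor s^2 + 7s + 10: two numbers with sum -7 and product 10 are -2 and -5, so s^2 + 7s + 10 = (s + 2)(s + 5).
Hence p(s) = (s + 2) (s + 5), with roots -5, -2.
The eigenvalues -5, -2 are distinct and real, so A is diagonalisable and x(t) = e^{At} x(0) = V diag(e^{λ_i t}) V^{-1} x(0), where the columns of V are the eigenvectors.
λ = -5: A - (-5)I = [[-6, 6], [-9, 9]]. Row 1 gives (-6)·v1 + 6·v2 = 0, so take v_1 = [1, 1]^T.
λ = -2: A - (-2)I = [[-9, 6], [-9, 6]]. Row 1 gives (-9)·v1 + 6·v2 = 0, so take v_2 = [-2, -3]^T.
V = [v_1 v_2] = [[1, -2], [1, -3]] has det V = -1, so V^{-1} = adj(V)/det V = [[3, -2], [1, -1]].
Modal coordinates z(0) = V^{-1} x(0): 3·(-3) + (-2)·(-2) = -5; 1·(-3) + (-1)·(-2) = -1; so z(0) = [-5, -1]^T.
x_2(t) = Σ_i (v_i)_2 · z_i(0) · e^{λ_i t} (row 2 of V times the modal terms).
x_2(1.0) = 1·(-5)·e^{-5·1.0} + (-3)·(-1)·e^{-2·1.0} = (-5)·0.006738 + 3·0.135335 = 0.3723.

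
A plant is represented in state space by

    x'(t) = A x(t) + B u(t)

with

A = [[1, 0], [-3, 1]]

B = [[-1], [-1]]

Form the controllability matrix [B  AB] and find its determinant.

-3

AB = [[-1], [2]]
Controllability matrix C = [B  AB] = [[-1, -1], [-1, 2]]
det(C) = (-1)·2 - (-1)·(-1) = -2 - 1 = -3
Since det(C) ≠ 0, rank(C) = 2 and the system is completely controllable.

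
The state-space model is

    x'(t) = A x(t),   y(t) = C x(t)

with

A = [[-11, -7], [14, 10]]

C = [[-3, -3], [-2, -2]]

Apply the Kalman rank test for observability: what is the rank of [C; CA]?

CA = [[-9, -9], [-6, -6]]
Observability matrix O = [C; CA] = [[-3, -3], [-2, -2], [-9, -9], [-6, -6]]
Every row of O is a scalar multiple of row 1 = [-3, -3] (multipliers 1, 2/3, 3, 2), so the rows span a one-dimensional space.
O ≠ 0, hence rank(O) = 1.
rank(O) = 1 < n = 2, so the pair (A, C) is not completely observable.

1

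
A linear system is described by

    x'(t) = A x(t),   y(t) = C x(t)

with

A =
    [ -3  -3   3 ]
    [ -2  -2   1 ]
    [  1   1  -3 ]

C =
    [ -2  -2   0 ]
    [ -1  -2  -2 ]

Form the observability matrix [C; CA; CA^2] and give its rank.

3

CA = [[10, 10, -8], [5, 5, 1]]
CA^2 = [[-58, -58, 64], [-24, -24, 17]]
Observability matrix O = [C; CA; CA^2] = [[-2, -2, 0], [-1, -2, -2], [10, 10, -8], [5, 5, 1], [-58, -58, 64], [-24, -24, 17]]
Take the 3×3 submatrix of O formed by rows 1, 2, 3: [[-2, -2, 0], [-1, -2, -2], [10, 10, -8]]. Its determinant is (-2)·((-2)·(-8) - (-2)·10) - (-2)·((-1)·(-8) - (-2)·10) + 0·((-1)·10 - (-2)·10) = (-2)·36 - (-2)·28 + 0·10 = -16 ≠ 0.
So rank(O) ≥ 3; since O has 3 columns, rank(O) = 3.
rank(O) = 3 = n, so the pair (A, C) is completely observable.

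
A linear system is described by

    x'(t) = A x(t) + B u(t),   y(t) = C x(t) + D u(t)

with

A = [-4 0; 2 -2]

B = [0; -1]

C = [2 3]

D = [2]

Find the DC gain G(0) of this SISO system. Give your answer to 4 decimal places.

0.5000

G(0) = C(-A)^{-1}B + D = -C A^{-1} B + D.
det A = 8, so A^{-1} = (1/8)·adj(A) = [[-1/4, 0], [-1/4, -1/2]]
A^{-1} B = [0, 1/2]^T
C A^{-1} B = 3/2
G(0) = D - C A^{-1} B = 2 - (3/2) = 1/2 ≈ 0.5000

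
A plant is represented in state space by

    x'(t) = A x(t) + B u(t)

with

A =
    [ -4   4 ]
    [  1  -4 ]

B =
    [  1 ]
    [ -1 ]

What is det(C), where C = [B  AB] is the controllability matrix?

AB = [[-8], [5]]
Controllability matrix C = [B  AB] = [[1, -8], [-1, 5]]
det(C) = 1·5 - (-8)·(-1) = 5 - 8 = -3
Since det(C) ≠ 0, rank(C) = 2 and the system is completely controllable.

-3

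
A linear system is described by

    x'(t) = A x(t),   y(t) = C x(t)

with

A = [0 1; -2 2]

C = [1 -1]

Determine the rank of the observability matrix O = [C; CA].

2

CA = [[2, -1]]
Observability matrix O = [C; CA] = [[1, -1], [2, -1]]
det(O) = 1·(-1) - (-1)·2 = -1 - (-2) = 1 ≠ 0, so rank(O) = 2.
rank(O) = 2 = n, so the pair (A, C) is completely observable.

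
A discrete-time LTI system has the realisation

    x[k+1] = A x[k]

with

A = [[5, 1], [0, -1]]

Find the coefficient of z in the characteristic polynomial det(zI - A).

For a 2×2 matrix, det(zI - A) = z^2 - (tr A)z + det A.
tr A = 4, det A = -5.
So p(z) = z^2 - 4z - 5.
The coefficient of z is -4.

-4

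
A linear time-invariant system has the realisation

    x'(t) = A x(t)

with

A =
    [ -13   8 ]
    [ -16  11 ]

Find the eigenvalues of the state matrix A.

det(sI - A) = s^2 - (tr A)s + det A, with tr A = (-13) + 11 = -2 and det A = (-13)·11 - 8·(-16) = -143 - (-128) = -15.
So p(s) = det(sI - A) = s^2 + 2s - 15.
Factor s^2 + 2s - 15: two numbers with sum -2 and product -15 are 3 and -5, so s^2 + 2s - 15 = (s - 3)(s + 5).
Hence p(s) = (s - 3) (s + 5), with roots -5, 3.
At least one eigenvalue has non-negative real part, so the system is not asymptotically stable.

-5, 3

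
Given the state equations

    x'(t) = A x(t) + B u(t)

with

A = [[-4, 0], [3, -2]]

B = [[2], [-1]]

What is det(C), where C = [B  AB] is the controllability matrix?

AB = [[-8], [8]]
Controllability matrix C = [B  AB] = [[2, -8], [-1, 8]]
det(C) = 2·8 - (-8)·(-1) = 16 - 8 = 8
Since det(C) ≠ 0, rank(C) = 2 and the system is completely controllable.

8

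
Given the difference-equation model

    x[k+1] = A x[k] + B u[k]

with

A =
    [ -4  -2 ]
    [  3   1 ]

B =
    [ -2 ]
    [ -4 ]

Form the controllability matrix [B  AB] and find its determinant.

AB = [[16], [-10]]
Controllability matrix C = [B  AB] = [[-2, 16], [-4, -10]]
det(C) = (-2)·(-10) - 16·(-4) = 20 - (-64) = 84
Since det(C) ≠ 0, rank(C) = 2 and the system is completely controllable.

84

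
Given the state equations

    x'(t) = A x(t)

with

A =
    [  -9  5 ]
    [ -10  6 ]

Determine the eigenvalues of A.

-4, 1

det(sI - A) = s^2 - (tr A)s + det A, with tr A = (-9) + 6 = -3 and det A = (-9)·6 - 5·(-10) = -54 - (-50) = -4.
So p(s) = det(sI - A) = s^2 + 3s - 4.
Factor s^2 + 3s - 4: two numbers with sum -3 and product -4 are 1 and -4, so s^2 + 3s - 4 = (s - 1)(s + 4).
Hence p(s) = (s - 1) (s + 4), with roots -4, 1.
At least one eigenvalue has non-negative real part, so the system is not asymptotically stable.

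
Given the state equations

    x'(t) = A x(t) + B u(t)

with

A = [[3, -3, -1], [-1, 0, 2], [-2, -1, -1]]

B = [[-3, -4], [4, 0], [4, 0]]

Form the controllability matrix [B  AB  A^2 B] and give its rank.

3

AB = [[-25, -12], [11, 4], [-2, 8]]
A^2B = [[-106, -56], [21, 28], [41, 12]]
Controllability matrix C = [B  AB  A^2B] = [[-3, -4, -25, -12, -106, -56], [4, 0, 11, 4, 21, 28], [4, 0, -2, 8, 41, 12]]
Take the 3×3 submatrix of C formed by columns 1, 2, 3: [[-3, -4, -25], [4, 0, 11], [4, 0, -2]]. Its determinant is (-3)·(0·(-2) - 11·0) - (-4)·(4·(-2) - 11·4) + (-25)·(4·0 - 0·4) = (-3)·0 - (-4)·(-52) + (-25)·0 = -208 ≠ 0.
So rank(C) ≥ 3; since C has 3 rows, rank(C) = 3.
rank(C) = 3 = n, so the pair (A, B) is completely controllable.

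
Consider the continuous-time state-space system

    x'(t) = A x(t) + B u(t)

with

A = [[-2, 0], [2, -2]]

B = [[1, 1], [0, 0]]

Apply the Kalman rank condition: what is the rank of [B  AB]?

2

AB = [[-2, -2], [2, 2]]
Controllability matrix C = [B  AB] = [[1, 1, -2, -2], [0, 0, 2, 2]]
Take the 2×2 submatrix of C formed by columns 1, 3: [[1, -2], [0, 2]]. Its determinant is 1·2 - (-2)·0 = 2 - 0 = 2 ≠ 0.
So rank(C) ≥ 2; since C has 2 rows, rank(C) = 2.
rank(C) = 2 = n, so the pair (A, B) is completely controllable.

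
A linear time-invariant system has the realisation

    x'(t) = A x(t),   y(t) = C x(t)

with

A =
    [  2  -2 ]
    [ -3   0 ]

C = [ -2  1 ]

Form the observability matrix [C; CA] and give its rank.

2

CA = [[-7, 4]]
Observability matrix O = [C; CA] = [[-2, 1], [-7, 4]]
det(O) = (-2)·4 - 1·(-7) = -8 - (-7) = -1 ≠ 0, so rank(O) = 2.
rank(O) = 2 = n, so the pair (A, C) is completely observable.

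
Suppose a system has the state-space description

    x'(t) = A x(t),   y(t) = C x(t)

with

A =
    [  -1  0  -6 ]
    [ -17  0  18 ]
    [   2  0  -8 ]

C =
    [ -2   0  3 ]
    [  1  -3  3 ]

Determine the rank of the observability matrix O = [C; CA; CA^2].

2

CA = [[8, 0, -12], [56, 0, -84]]
CA^2 = [[-32, 0, 48], [-224, 0, 336]]
Observability matrix O = [C; CA; CA^2] = [[-2, 0, 3], [1, -3, 3], [8, 0, -12], [56, 0, -84], [-32, 0, 48], [-224, 0, 336]]
The columns c1, c2, c3 of O are linearly dependent: 3·c1 + 3·c2 + 2·c3 = 0 (check each entry), so rank(O) ≤ 2.
The 2×2 minor from rows 1, 2, columns 1, 2 is (-2)·(-3) - 0·1 = 6 - 0 = 6 ≠ 0, so rank(O) = 2.
rank(O) = 2 < n = 3, so the pair (A, C) is not completely observable.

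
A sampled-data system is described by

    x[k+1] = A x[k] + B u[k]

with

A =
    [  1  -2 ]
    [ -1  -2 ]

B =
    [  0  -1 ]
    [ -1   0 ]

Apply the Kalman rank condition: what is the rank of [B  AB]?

2

AB = [[2, -1], [2, 1]]
Controllability matrix C = [B  AB] = [[0, -1, 2, -1], [-1, 0, 2, 1]]
Take the 2×2 submatrix of C formed by columns 1, 2: [[0, -1], [-1, 0]]. Its determinant is 0·0 - (-1)·(-1) = 0 - 1 = -1 ≠ 0.
So rank(C) ≥ 2; since C has 2 rows, rank(C) = 2.
rank(C) = 2 = n, so the pair (A, B) is completely controllable.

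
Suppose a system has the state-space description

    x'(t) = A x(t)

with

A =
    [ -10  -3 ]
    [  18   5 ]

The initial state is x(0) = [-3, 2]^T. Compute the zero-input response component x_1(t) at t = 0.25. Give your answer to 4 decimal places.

0.5400

det(sI - A) = s^2 - (tr A)s + det A, with tr A = (-10) + 5 = -5 and det A = (-10)·5 - (-3)·18 = -50 - (-54) = 4.
So p(s) = det(sI - A) = s^2 + 5s + 4.
Factor s^2 + 5s + 4: two numbers with sum -5 and product 4 are -1 and -4, so s^2 + 5s + 4 = (s + 1)(s + 4).
Hence p(s) = (s + 1) (s + 4), with roots -4, -1.
The eigenvalues -4, -1 are distinct and real, so A is diagonalisable and x(t) = e^{At} x(0) = V diag(e^{λ_i t}) V^{-1} x(0), where the columns of V are the eigenvectors.
λ = -4: A - (-4)I = [[-6, -3], [18, 9]]. Row 1 gives (-6)·v1 + (-3)·v2 = 0, so take v_1 = [1, -2]^T.
λ = -1: A - (-1)I = [[-9, -3], [18, 6]]. Row 1 gives (-9)·v1 + (-3)·v2 = 0, so take v_2 = [-1, 3]^T.
V = [v_1 v_2] = [[1, -1], [-2, 3]] has det V = 1, so V^{-1} = adj(V)/det V = [[3, 1], [2, 1]].
Modal coordinates z(0) = V^{-1} x(0): 3·(-3) + 1·2 = -7; 2·(-3) + 1·2 = -4; so z(0) = [-7, -4]^T.
x_1(t) = Σ_i (v_i)_1 · z_i(0) · e^{λ_i t} (row 1 of V times the modal terms).
x_1(0.25) = 1·(-7)·e^{-4·0.25} + (-1)·(-4)·e^{-1·0.25} = (-7)·0.36787944 + 4·0.77880078 = 0.5400.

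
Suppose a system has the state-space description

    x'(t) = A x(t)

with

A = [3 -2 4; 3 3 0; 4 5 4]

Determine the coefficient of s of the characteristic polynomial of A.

Expand det(sI - A) for the 3×3 matrix.
p(s) = s^3 - 10s^2 + 23s - 72.
(Check: constant term = det(-A) = (-1)^3 det A = -72; coefficient of s^2 = -tr A = -10.)
The coefficient of s is 23.

23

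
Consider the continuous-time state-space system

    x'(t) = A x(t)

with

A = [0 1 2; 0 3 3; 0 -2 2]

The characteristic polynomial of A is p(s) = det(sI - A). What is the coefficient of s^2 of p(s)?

Expand det(sI - A) for the 3×3 matrix.
p(s) = s^3 - 5s^2 + 12s.
(Check: constant term = det(-A) = (-1)^3 det A = 0; coefficient of s^2 = -tr A = -5.)
The coefficient of s^2 is -5.

-5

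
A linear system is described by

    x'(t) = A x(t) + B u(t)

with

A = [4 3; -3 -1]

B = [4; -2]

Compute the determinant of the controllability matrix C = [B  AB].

AB = [[10], [-10]]
Controllability matrix C = [B  AB] = [[4, 10], [-2, -10]]
det(C) = 4·(-10) - 10·(-2) = -40 - (-20) = -20
Since det(C) ≠ 0, rank(C) = 2 and the system is completely controllable.

-20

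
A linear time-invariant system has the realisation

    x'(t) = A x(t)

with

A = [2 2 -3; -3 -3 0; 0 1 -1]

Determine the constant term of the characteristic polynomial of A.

Expand det(sI - A) for the 3×3 matrix.
p(s) = s^3 + 2s^2 + s - 9.
(Check: constant term = det(-A) = (-1)^3 det A = -9; coefficient of s^2 = -tr A = 2.)
The constant term is -9.

-9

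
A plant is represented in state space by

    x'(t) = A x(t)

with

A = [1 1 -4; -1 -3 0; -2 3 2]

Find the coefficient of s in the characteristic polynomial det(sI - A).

-14

Expand det(sI - A) for the 3×3 matrix.
p(s) = s^3 - 14s - 32.
(Check: constant term = det(-A) = (-1)^3 det A = -32; coefficient of s^2 = -tr A = 0.)
The coefficient of s is -14.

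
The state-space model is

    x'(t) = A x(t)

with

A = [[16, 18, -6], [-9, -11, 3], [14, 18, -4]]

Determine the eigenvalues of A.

det(sI - A) = s^3 - (tr A)s^2 + (M11 + M22 + M33)s - det A, where Mii is the 2×2 principal minor of A obtained by deleting row i and column i.
tr A = 16 + (-11) + (-4) = 1; M11 = (-11)·(-4) - 3·18 = 44 - 54 = -10; M22 = 16·(-4) - (-6)·14 = -64 - (-84) = 20; M33 = 16·(-11) - 18·(-9) = -176 - (-162) = -14; sum of minors = -4.
det A = 16·((-11)·(-4) - 3·18) - 18·((-9)·(-4) - 3·14) + (-6)·((-9)·18 - (-11)·14) = 16·(-10) - 18·(-6) + (-6)·(-8) = -4.
So p(s) = det(sI - A) = s^3 - s^2 - 4s + 4.
Rational-root test: any integer root divides 4. Testing small divisors, s = 1 works: p(1) = 1 + (-1) + (-4) + 4 = 0, so (s - 1) is a factor.
Dividing, p(s) = (s - 1)(s^2 - 4).
Factor s^2 - 4: two numbers with sum 0 and product -4 are 2 and -2, so s^2 - 4 = (s - 2)(s + 2).
Hence p(s) = (s - 2) (s - 1) (s + 2), with roots -2, 1, 2.
At least one eigenvalue has non-negative real part, so the system is not asymptotically stable.

-2, 1, 2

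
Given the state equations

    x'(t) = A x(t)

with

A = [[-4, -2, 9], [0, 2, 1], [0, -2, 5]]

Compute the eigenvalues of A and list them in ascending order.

det(sI - A) = s^3 - (tr A)s^2 + (M11 + M22 + M33)s - det A, where Mii is the 2×2 principal minor of A obtained by deleting row i and column i.
tr A = (-4) + 2 + 5 = 3; M11 = 2·5 - 1·(-2) = 10 - (-2) = 12; M22 = (-4)·5 - 9·0 = -20 - 0 = -20; M33 = (-4)·2 - (-2)·0 = -8 - 0 = -8; sum of minors = -16.
det A = (-4)·(2·5 - 1·(-2)) - (-2)·(0·5 - 1·0) + 9·(0·(-2) - 2·0) = (-4)·12 - (-2)·0 + 9·0 = -48.
So p(s) = det(sI - A) = s^3 - 3s^2 - 16s + 48.
Rational-root test: any integer root divides 48. Testing small divisors, s = 3 works: p(3) = 27 + (-27) + (-48) + 48 = 0, so (s - 3) is a factor.
Dividing, p(s) = (s - 3)(s^2 - 16).
Factor s^2 - 16: two numbers with sum 0 and product -16 are 4 and -4, so s^2 - 16 = (s - 4)(s + 4).
Hence p(s) = (s - 4) (s - 3) (s + 4), with roots -4, 3, 4.
At least one eigenvalue has non-negative real part, so the system is not asymptotically stable.

-4, 3, 4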